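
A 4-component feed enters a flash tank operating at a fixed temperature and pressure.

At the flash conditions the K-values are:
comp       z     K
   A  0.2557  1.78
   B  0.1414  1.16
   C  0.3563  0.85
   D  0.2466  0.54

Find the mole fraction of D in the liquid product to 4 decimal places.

Newton–Raphson from ψ = 0.46:
  ψ = 0.4600: g = -0.03343, g' = -0.1806 → ψ = 0.2749
  ψ = 0.2749: g = 0.00031, g' = -0.1859 → ψ = 0.2765
Converged at ψ = 0.2765.
Compositions from xᵢ = zᵢ/(1+ψ(Kᵢ−1)), yᵢ = Kᵢxᵢ:
  A: x = 0.2103, y = 0.3744
  B: x = 0.1354, y = 0.1571
  C: x = 0.3717, y = 0.3160
  D: x = 0.2825, y = 0.1526

x_D = 0.2825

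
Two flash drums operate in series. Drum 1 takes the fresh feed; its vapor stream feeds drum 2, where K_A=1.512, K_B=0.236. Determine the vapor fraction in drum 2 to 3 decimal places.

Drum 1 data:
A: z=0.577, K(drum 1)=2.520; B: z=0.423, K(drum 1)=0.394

V/F (drum 2) = 0.390

Drum 1:
Rachford–Rice: g(ψ₁) = Σ zᵢ(Kᵢ−1)/(1+ψ₁(Kᵢ−1)) = 0.
Feasibility: ΣzᵢKᵢ = 1.621, Σzᵢ/Kᵢ = 1.303 — both > 1, two phases present.
Binary case is linear: z₁(K₁−1)(1+ψ₁(K₂−1)) + z₂(K₂−1)(1+ψ₁(K₁−1)) = 0
⇒ ψ₁ = [z₁(K₁−1)+z₂(K₂−1)] / [−(K₁−1)(K₂−1)] = 0.6207/0.9211 = 0.674
Drum-1 compositions:
  A: x = 0.285, y = 0.718
  B: x = 0.715, y = 0.282
Drum-2 feed = drum-1 vapor: z₂ = (0.7183, 0.2817).
Drum 2:
Rachford–Rice: g(ψ₂) = Σ zᵢ(Kᵢ−1)/(1+ψ₂(Kᵢ−1)) = 0.
g(0) = ΣzᵢKᵢ − 1 = 0.153 and g(1) = 1 − Σzᵢ/Kᵢ = -0.669, so a root lies in (0, 1).
Binary case is linear: z₁(K₁−1)(1+ψ₂(K₂−1)) + z₂(K₂−1)(1+ψ₂(K₁−1)) = 0
⇒ ψ₂ = [z₁(K₁−1)+z₂(K₂−1)] / [−(K₁−1)(K₂−1)] = 0.1526/0.3912 = 0.390
  A: x = 0.599, y = 0.905
  B: x = 0.401, y = 0.095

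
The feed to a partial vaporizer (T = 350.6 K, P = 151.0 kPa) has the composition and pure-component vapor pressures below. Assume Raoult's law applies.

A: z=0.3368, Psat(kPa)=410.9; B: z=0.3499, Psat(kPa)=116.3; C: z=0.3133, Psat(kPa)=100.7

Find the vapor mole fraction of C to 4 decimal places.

y_C = 0.2863

Raoult's law: Kᵢ = Pᵢˢᵃᵗ/P = Pᵢˢᵃᵗ/151.0.
  K_A = 410.9/151.0 = 2.721192, K_B = 116.3/151.0 = 0.770199, K_C = 100.7/151.0 = 0.666887
Material balance + equilibrium reduce to Σ zᵢ(Kᵢ−1)/(1+V/F(Kᵢ−1)) = 0.
Check two-phase: ΣzᵢKᵢ = 1.3949 > 1 and Σzᵢ/Kᵢ = 1.0479 > 1, so g(0) = 0.3949 > 0 and g(1) = -0.0479 < 0.
Newton iteration, V/F⁰ = 0.63:
  V/F = 0.6300: g = 0.05202, g' = -0.3106 → V/F = 0.7975
  V/F = 0.7975: g = 0.00376, g' = -0.2694 → V/F = 0.8114
  V/F = 0.8114: g = 0.00002, g' = -0.2669 → V/F = 0.8115
Converged at V/F = 0.8115.
Compositions from xᵢ = zᵢ/(1+V/F(Kᵢ−1)), yᵢ = Kᵢxᵢ:
  A: x = 0.1405, y = 0.3824
  B: x = 0.4301, y = 0.3313
  C: x = 0.4294, y = 0.2863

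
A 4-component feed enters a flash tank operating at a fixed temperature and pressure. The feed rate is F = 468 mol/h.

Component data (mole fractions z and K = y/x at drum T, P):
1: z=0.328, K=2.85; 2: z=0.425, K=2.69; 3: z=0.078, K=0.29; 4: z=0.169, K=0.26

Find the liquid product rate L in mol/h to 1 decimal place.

Newton iteration, V/F⁰ = 0.5:
  V/F = 0.500: g = 0.4201, g' = -0.987 → V/F = 0.926
  V/F = 0.926: g = -0.0547, g' = -1.604 → V/F = 0.892
  V/F = 0.892: g = -0.0028, g' = -1.444 → V/F = 0.890
Converged at V/F = 0.890.
Then V = V/F·F = 0.8895·468 = 416.3 mol/h and L = F − V = 51.7 mol/h.

L = 51.7 mol/h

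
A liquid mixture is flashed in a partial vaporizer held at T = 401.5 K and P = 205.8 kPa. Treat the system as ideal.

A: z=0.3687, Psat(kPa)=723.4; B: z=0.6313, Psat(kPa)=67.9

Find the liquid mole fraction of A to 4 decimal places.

Raoult's law: Kᵢ = Pᵢˢᵃᵗ/P = Pᵢˢᵃᵗ/205.8.
  K_A = 723.4/205.8 = 3.515063, K_B = 67.9/205.8 = 0.329932
Rachford–Rice: g(ψ) = Σ zᵢ(Kᵢ−1)/(1+ψ(Kᵢ−1)) = 0.
Feasibility: ΣzᵢKᵢ = 1.5043, Σzᵢ/Kᵢ = 2.0183 — both > 1, two phases present.
Binary case is linear: z₁(K₁−1)(1+ψ(K₂−1)) + z₂(K₂−1)(1+ψ(K₁−1)) = 0
⇒ ψ = [z₁(K₁−1)+z₂(K₂−1)] / [−(K₁−1)(K₂−1)] = 0.50429/1.68526 = 0.2992
Compositions from xᵢ = zᵢ/(1+ψ(Kᵢ−1)), yᵢ = Kᵢxᵢ:
  A: x = 0.2104, y = 0.7395
  B: x = 0.7896, y = 0.2605

x_A = 0.2104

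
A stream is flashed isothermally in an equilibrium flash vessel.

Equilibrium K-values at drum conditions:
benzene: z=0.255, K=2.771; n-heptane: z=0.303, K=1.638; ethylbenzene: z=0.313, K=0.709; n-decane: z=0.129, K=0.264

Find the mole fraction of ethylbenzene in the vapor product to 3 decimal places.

Iterate (Newton) starting at β = 0.31:
  β = 0.310: g = 0.2298, g' = -0.569 → β = 0.714
  β = 0.714: g = 0.0171, g' = -0.567 → β = 0.744
Converged at β = 0.744.
Compositions from xᵢ = zᵢ/(1+β(Kᵢ−1)), yᵢ = Kᵢxᵢ:
  benzene: x = 0.110, y = 0.305
  n-heptane: x = 0.205, y = 0.337
  ethylbenzene: x = 0.399, y = 0.283
  n-decane: x = 0.285, y = 0.075

y_ethylbenzene = 0.283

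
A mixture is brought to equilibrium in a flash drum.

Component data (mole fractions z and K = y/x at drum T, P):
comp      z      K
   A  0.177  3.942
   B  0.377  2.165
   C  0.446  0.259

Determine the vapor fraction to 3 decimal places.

Rachford–Rice: g(ψ) = Σ zᵢ(Kᵢ−1)/(1+ψ(Kᵢ−1)) = 0.
Feasibility: ΣzᵢKᵢ = 1.629, Σzᵢ/Kᵢ = 1.941 — both > 1, two phases present.
Newton–Raphson from ψ = 0.5:
  ψ = 0.500: g = -0.0367, g' = -1.073 → ψ = 0.466
Converged at ψ = 0.466.

ψ = 0.466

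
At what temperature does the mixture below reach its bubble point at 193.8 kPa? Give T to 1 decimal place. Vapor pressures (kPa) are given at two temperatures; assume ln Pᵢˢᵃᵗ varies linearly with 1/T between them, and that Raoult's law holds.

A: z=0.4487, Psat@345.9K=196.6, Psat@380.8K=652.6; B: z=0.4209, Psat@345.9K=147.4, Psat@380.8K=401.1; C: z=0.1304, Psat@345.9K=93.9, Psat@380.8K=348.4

Bubble-point temperature: ΣzᵢPᵢˢᵃᵗ(T) = P. Interpolate ln Pᵢˢᵃᵗ = aᵢ + bᵢ/T.
  T = 345.9 K: ΣzᵢPᵢˢᵃᵗ = 162.50 kPa
  T = 380.8 K: ΣzᵢPᵢˢᵃᵗ = 507.08 kPa
  T = 363.4 K: ΣzᵢPᵢˢᵃᵗ = 295.07 kPa
  T = 354.6 K: ΣzᵢPᵢˢᵃᵗ = 220.13 kPa
  T = 350.2 K: ΣzᵢPᵢˢᵃᵗ = 189.14 kPa
  T = 352.4 K: ΣzᵢPᵢˢᵃᵗ = 204.14 kPa
Interpolating between 350.2 K and 352.4 K gives T ≈ 350.9 K.

T = 350.9 K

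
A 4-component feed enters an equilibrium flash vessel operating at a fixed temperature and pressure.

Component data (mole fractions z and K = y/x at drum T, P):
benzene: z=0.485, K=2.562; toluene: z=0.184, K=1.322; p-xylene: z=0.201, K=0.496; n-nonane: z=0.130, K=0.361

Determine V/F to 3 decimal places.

Rachford–Rice: g(V/F) = Σ zᵢ(Kᵢ−1)/(1+V/F(Kᵢ−1)) = 0.
g(0) = ΣzᵢKᵢ − 1 = 0.632 and g(1) = 1 − Σzᵢ/Kᵢ = -0.094, so a root lies in (0, 1).
Iterate (Newton) starting at V/F = 0.5:
  V/F = 0.500: g = 0.2189, g' = -0.593 → V/F = 0.869
  V/F = 0.869: g = 0.0006, g' = -0.655 → V/F = 0.870
Converged at V/F = 0.870.

V/F = 0.870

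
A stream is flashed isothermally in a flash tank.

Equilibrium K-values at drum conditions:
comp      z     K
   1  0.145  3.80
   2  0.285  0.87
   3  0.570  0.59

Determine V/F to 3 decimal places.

V/F = 0.149

Material balance + equilibrium reduce to Σ zᵢ(Kᵢ−1)/(1+V/F(Kᵢ−1)) = 0.
Check two-phase: ΣzᵢKᵢ = 1.135 > 1 and Σzᵢ/Kᵢ = 1.332 > 1, so g(0) = 0.135 > 0 and g(1) = -0.332 < 0.
Iterate (Newton) starting at V/F = 0.5:
  V/F = 0.500: g = -0.1644, g' = -0.354 → V/F = 0.036
  V/F = 0.036: g = 0.0942, g' = -1.041 → V/F = 0.127
  V/F = 0.127: g = 0.0155, g' = -0.731 → V/F = 0.148
  V/F = 0.148: g = 0.0005, g' = -0.682 → V/F = 0.149
Converged at V/F = 0.149.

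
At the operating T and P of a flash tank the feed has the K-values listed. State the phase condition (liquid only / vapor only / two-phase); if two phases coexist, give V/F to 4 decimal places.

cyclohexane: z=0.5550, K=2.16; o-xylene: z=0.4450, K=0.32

ΣzᵢKᵢ = 1.3412; Σzᵢ/Kᵢ = 1.6476.
Both exceed 1, so a two-phase solution exists.
Binary case is linear: z₁(K₁−1)(1+ψ(K₂−1)) + z₂(K₂−1)(1+ψ(K₁−1)) = 0
⇒ ψ = [z₁(K₁−1)+z₂(K₂−1)] / [−(K₁−1)(K₂−1)] = 0.34120/0.78880 = 0.4326

two-phase, V/F = 0.4326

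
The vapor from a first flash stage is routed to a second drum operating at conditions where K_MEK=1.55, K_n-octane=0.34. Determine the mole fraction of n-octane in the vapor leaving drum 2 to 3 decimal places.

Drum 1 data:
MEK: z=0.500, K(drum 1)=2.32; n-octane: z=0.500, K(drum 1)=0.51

Drum 1:
Let ψ₁ = V/F and solve Σ zᵢ(Kᵢ−1)/(1+ψ₁(Kᵢ−1)) = 0.
g(0) = ΣzᵢKᵢ − 1 = 0.415 and g(1) = 1 − Σzᵢ/Kᵢ = -0.196, so a root lies in (0, 1).
Iterate (Newton) starting at ψ₁ = 0.5:
  ψ₁ = 0.500: g = 0.0731, g' = -0.527 → ψ₁ = 0.639
  ψ₁ = 0.639: g = 0.0015, g' = -0.511 → ψ₁ = 0.642
Converged at ψ₁ = 0.642.
Drum-1 compositions:
  MEK: x = 0.271, y = 0.628
  n-octane: x = 0.729, y = 0.372
Drum-2 feed = drum-1 vapor: z₂ = (0.6281, 0.3719).
Drum 2:
Rachford–Rice: g(ψ₂) = Σ zᵢ(Kᵢ−1)/(1+ψ₂(Kᵢ−1)) = 0.
Feasibility: ΣzᵢKᵢ = 1.100, Σzᵢ/Kᵢ = 1.499 — both > 1, two phases present.
Iterate (Newton) starting at ψ₂ = 0.5:
  ψ₂ = 0.500: g = -0.0955, g' = -0.478 → ψ₂ = 0.300
  ψ₂ = 0.300: g = -0.0097, g' = -0.392 → ψ₂ = 0.276
  ψ₂ = 0.276: g = -0.0001, g' = -0.385 → ψ₂ = 0.275
Converged at ψ₂ = 0.275.
  MEK: x = 0.545, y = 0.845
  n-octane: x = 0.455, y = 0.155

y_n-octane (drum 2) = 0.155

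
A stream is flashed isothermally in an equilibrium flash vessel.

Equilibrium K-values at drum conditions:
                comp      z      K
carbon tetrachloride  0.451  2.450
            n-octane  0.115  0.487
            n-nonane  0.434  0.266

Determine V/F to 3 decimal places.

Material balance + equilibrium reduce to Σ zᵢ(Kᵢ−1)/(1+V/F(Kᵢ−1)) = 0.
g(0) = ΣzᵢKᵢ − 1 = 0.276 and g(1) = 1 − Σzᵢ/Kᵢ = -1.052, so a root lies in (0, 1).
Iterate (Newton) starting at V/F = 0.32:
  V/F = 0.320: g = -0.0402, g' = -0.885 → V/F = 0.275
Converged at V/F = 0.275.

V/F = 0.275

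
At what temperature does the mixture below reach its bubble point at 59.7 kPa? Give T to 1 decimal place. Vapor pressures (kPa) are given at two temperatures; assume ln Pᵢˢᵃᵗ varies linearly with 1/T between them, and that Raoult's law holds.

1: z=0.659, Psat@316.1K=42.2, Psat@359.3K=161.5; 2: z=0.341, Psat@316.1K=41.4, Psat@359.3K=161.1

T = 326.4 K

Bubble-point temperature: ΣzᵢPᵢˢᵃᵗ(T) = P. Interpolate ln Pᵢˢᵃᵗ = aᵢ + bᵢ/T.
  T = 316.1 K: ΣzᵢPᵢˢᵃᵗ = 41.93 kPa
  T = 359.3 K: ΣzᵢPᵢˢᵃᵗ = 161.36 kPa
  T = 337.7 K: ΣzᵢPᵢˢᵃᵗ = 85.87 kPa
  T = 326.9 K: ΣzᵢPᵢˢᵃᵗ = 60.72 kPa
  T = 321.5 K: ΣzᵢPᵢˢᵃᵗ = 50.61 kPa
  T = 324.2 K: ΣzᵢPᵢˢᵃᵗ = 55.48 kPa
Interpolating between 324.2 K and 326.9 K gives T ≈ 326.4 K.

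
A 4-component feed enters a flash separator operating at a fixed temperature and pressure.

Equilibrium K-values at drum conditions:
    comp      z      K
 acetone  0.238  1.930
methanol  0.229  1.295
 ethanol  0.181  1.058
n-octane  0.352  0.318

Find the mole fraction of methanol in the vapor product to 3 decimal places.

Rachford–Rice: g(V/F) = Σ zᵢ(Kᵢ−1)/(1+V/F(Kᵢ−1)) = 0.
g(0) = ΣzᵢKᵢ − 1 = 0.059 and g(1) = 1 − Σzᵢ/Kᵢ = -0.578, so a root lies in (0, 1).
Newton iteration, V/F⁰ = 0.5:
  V/F = 0.500: g = -0.1441, g' = -0.489 → V/F = 0.205
  V/F = 0.205: g = -0.0191, g' = -0.385 → V/F = 0.155
Converged at V/F = 0.155.
Compositions from xᵢ = zᵢ/(1+V/F(Kᵢ−1)), yᵢ = Kᵢxᵢ:
  acetone: x = 0.208, y = 0.401
  methanol: x = 0.219, y = 0.284
  ethanol: x = 0.179, y = 0.190
  n-octane: x = 0.394, y = 0.125

y_methanol = 0.284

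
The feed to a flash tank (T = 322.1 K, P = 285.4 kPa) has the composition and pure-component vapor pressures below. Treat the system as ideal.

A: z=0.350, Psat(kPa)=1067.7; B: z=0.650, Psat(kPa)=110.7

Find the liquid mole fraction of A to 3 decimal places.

x_A = 0.183

Raoult's law: Kᵢ = Pᵢˢᵃᵗ/P = Pᵢˢᵃᵗ/285.4.
  K_A = 1067.7/285.4 = 3.74107, K_B = 110.7/285.4 = 0.38788
Let ψ = V/F and solve Σ zᵢ(Kᵢ−1)/(1+ψ(Kᵢ−1)) = 0.
g(0) = ΣzᵢKᵢ − 1 = 0.561 and g(1) = 1 − Σzᵢ/Kᵢ = -0.769, so a root lies in (0, 1).
Iterate (Newton) starting at ψ = 0.5:
  ψ = 0.500: g = -0.1687, g' = -0.974 → ψ = 0.327
  ψ = 0.327: g = 0.0087, g' = -1.112 → ψ = 0.335
Converged at ψ = 0.335.
Compositions from xᵢ = zᵢ/(1+ψ(Kᵢ−1)), yᵢ = Kᵢxᵢ:
  A: x = 0.183, y = 0.683
  B: x = 0.817, y = 0.317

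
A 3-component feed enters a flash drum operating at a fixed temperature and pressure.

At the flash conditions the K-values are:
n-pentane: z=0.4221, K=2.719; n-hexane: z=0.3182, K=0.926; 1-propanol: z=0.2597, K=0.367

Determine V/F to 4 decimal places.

V/F = 0.7156

Newton iteration, V/F⁰ = 0.5:
  V/F = 0.5000: g = 0.12524, g' = -0.5853 → V/F = 0.7140
  V/F = 0.7140: g = 0.00096, g' = -0.5998 → V/F = 0.7156
Converged at V/F = 0.7156.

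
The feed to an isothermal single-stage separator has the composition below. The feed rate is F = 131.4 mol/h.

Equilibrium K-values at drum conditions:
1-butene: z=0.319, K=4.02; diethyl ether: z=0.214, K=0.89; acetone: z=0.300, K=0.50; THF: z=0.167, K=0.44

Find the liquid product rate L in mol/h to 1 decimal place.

L = 60.1 mol/h

Rachford–Rice: g(V/F) = Σ zᵢ(Kᵢ−1)/(1+V/F(Kᵢ−1)) = 0.
Check two-phase: ΣzᵢKᵢ = 1.696 > 1 and Σzᵢ/Kᵢ = 1.299 > 1, so g(0) = 0.696 > 0 and g(1) = -0.299 < 0.
Newton–Raphson from V/F = 0.5:
  V/F = 0.500: g = 0.0290, g' = -0.699 → V/F = 0.542
Converged at V/F = 0.542.
Then V = V/F·F = 0.5424·131.4 = 71.3 mol/h and L = F − V = 60.1 mol/h.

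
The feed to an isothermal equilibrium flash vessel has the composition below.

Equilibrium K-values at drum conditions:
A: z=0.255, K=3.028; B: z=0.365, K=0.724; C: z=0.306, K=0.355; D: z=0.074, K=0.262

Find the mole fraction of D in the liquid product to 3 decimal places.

x_D = 0.084

Let ψ = V/F and solve Σ zᵢ(Kᵢ−1)/(1+ψ(Kᵢ−1)) = 0.
Feasibility: ΣzᵢKᵢ = 1.164, Σzᵢ/Kᵢ = 1.733 — both > 1, two phases present.
Iterate (Newton) starting at ψ = 0.43:
  ψ = 0.430: g = -0.1912, g' = -0.665 → ψ = 0.143
  ψ = 0.143: g = 0.0178, g' = -0.866 → ψ = 0.163
  ψ = 0.163: g = 0.0003, g' = -0.834 → ψ = 0.164
Converged at ψ = 0.164.
Compositions from xᵢ = zᵢ/(1+ψ(Kᵢ−1)), yᵢ = Kᵢxᵢ:
  A: x = 0.191, y = 0.580
  B: x = 0.382, y = 0.277
  C: x = 0.342, y = 0.121
  D: x = 0.084, y = 0.022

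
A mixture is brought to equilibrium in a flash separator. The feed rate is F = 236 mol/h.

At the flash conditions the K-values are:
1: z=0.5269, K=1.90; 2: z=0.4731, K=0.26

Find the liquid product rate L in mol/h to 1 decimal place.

L = 192.0 mol/h

Let ψ = V/F and solve Σ zᵢ(Kᵢ−1)/(1+ψ(Kᵢ−1)) = 0.
Feasibility: ΣzᵢKᵢ = 1.1241, Σzᵢ/Kᵢ = 2.0969 — both > 1, two phases present.
Iterate (Newton) starting at ψ = 0.33:
  ψ = 0.3300: g = -0.09759, g' = -0.7072 → ψ = 0.1920
  ψ = 0.1920: g = -0.00374, g' = -0.6623 → ψ = 0.1864
Converged at ψ = 0.1864.
Then V = ψ·F = 0.1864·236 = 44.0 mol/h and L = F − V = 192.0 mol/h.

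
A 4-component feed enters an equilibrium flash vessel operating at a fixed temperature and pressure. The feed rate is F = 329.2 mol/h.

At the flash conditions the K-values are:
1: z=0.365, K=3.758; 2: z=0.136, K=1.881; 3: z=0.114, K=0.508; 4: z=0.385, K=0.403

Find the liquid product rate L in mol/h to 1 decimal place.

Newton iteration, β⁰ = 0.65:
  β = 0.650: g = -0.0214, g' = -0.825 → β = 0.624
Converged at β = 0.624.
Then V = β·F = 0.6240·329.2 = 205.4 mol/h and L = F − V = 123.8 mol/h.

L = 123.8 mol/h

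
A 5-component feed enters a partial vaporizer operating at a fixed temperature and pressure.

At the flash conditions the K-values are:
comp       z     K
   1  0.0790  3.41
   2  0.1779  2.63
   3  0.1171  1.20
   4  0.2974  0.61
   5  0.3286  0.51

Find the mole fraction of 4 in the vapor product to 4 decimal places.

Newton iteration, ψ⁰ = 0.5:
  ψ = 0.5000: g = -0.08994, g' = -0.4499 → ψ = 0.3001
  ψ = 0.3001: g = 0.00717, g' = -0.5383 → ψ = 0.3134
  ψ = 0.3134: g = 0.00006, g' = -0.5290 → ψ = 0.3135
Converged at ψ = 0.3135.
Compositions from xᵢ = zᵢ/(1+ψ(Kᵢ−1)), yᵢ = Kᵢxᵢ:
  1: x = 0.0450, y = 0.1534
  2: x = 0.1177, y = 0.3096
  3: x = 0.1102, y = 0.1322
  4: x = 0.3388, y = 0.2067
  5: x = 0.3882, y = 0.1980

y_4 = 0.2067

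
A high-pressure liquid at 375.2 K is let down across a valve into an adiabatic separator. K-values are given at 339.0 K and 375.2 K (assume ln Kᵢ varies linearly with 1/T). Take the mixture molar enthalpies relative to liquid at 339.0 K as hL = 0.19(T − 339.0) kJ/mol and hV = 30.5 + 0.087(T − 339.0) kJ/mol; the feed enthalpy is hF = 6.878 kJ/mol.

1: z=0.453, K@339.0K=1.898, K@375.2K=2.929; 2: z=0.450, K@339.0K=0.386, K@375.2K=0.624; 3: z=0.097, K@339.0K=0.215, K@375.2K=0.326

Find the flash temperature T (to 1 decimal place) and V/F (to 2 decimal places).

Adiabatic flash: solve Rachford–Rice at each trial T, then check hF = ψ·hV(T) + (1−ψ)·hL(T).
  T = 339.0 K: K = (1.898, 0.386, 0.215), RR gives ψ = 0.093, H_out = 2.851 kJ/mol
  T = 375.2 K: K = (2.929, 0.624, 0.326), RR gives ψ = 0.732, H_out = 26.465 kJ/mol
  T = 357.1 K: K = (2.384, 0.497, 0.268), RR gives ψ = 0.431, H_out = 15.767 kJ/mol
  T = 348.1 K: K = (2.135, 0.440, 0.241), RR gives ψ = 0.276, H_out = 9.887 kJ/mol
  T = 343.6 K: K = (2.016, 0.413, 0.228), RR gives ψ = 0.191, H_out = 6.598 kJ/mol
  T = 345.9 K: K = (2.076, 0.426, 0.234), RR gives ψ = 0.235, H_out = 8.318 kJ/mol
Linear interpolation between T = 343.6 (H_out = 6.598) and T = 345.9 (H_out = 8.318) on hF = 6.878 gives T ≈ 344.0 K, at which ψ = 0.20.

T = 344.0 K, V/F = 0.20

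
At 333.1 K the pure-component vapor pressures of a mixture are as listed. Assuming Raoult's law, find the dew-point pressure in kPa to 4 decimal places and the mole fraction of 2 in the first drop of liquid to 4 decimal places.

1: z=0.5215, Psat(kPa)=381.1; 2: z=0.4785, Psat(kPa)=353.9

Pdew = 367.5816 kPa, x_2 = 0.4970

At the dew point ψ → 1, so Σzᵢ/Kᵢ = 1 with Kᵢ = Pᵢˢᵃᵗ/P ⇒ 1/P = Σzᵢ/Pᵢˢᵃᵗ.
1/P = 0.5215/381.1 + 0.4785/353.9 = 0.0027205 ⇒ P = 367.5816 kPa
xᵢ = zᵢP/Pᵢˢᵃᵗ ⇒ x_2 = 0.4785·367.5816/353.9 = 0.4970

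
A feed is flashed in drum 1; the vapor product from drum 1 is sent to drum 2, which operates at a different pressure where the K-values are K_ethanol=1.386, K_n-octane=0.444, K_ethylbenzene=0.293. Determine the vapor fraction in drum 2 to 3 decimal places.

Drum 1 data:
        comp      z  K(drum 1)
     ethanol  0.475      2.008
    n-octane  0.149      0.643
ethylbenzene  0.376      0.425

V/F (drum 2) = 0.214

Drum 1:
Rachford–Rice: g(ψ₁) = Σ zᵢ(Kᵢ−1)/(1+ψ₁(Kᵢ−1)) = 0.
Check two-phase: ΣzᵢKᵢ = 1.209 > 1 and Σzᵢ/Kᵢ = 1.353 > 1, so g(0) = 0.209 > 0 and g(1) = -0.353 < 0.
Newton–Raphson from ψ₁ = 0.5:
  ψ₁ = 0.500: g = -0.0498, g' = -0.486 → ψ₁ = 0.398
  ψ₁ = 0.398: g = -0.0004, g' = -0.481 → ψ₁ = 0.397
Converged at ψ₁ = 0.397.
Drum-1 compositions:
  ethanol: x = 0.339, y = 0.681
  n-octane: x = 0.174, y = 0.112
  ethylbenzene: x = 0.487, y = 0.207
Drum-2 feed = drum-1 vapor: z₂ = (0.6814, 0.1116, 0.2070).
Drum 2:
Material balance + equilibrium reduce to Σ zᵢ(Kᵢ−1)/(1+ψ₂(Kᵢ−1)) = 0.
Check two-phase: ΣzᵢKᵢ = 1.055 > 1 and Σzᵢ/Kᵢ = 1.450 > 1, so g(0) = 0.055 > 0 and g(1) = -0.450 < 0.
Iterate (Newton) starting at ψ₂ = 0.5:
  ψ₂ = 0.500: g = -0.0919, g' = -0.385 → ψ₂ = 0.261
  ψ₂ = 0.261: g = -0.0132, g' = -0.287 → ψ₂ = 0.215
  ψ₂ = 0.215: g = -0.0003, g' = -0.275 → ψ₂ = 0.214
Converged at ψ₂ = 0.214.
  ethanol: x = 0.629, y = 0.872
  n-octane: x = 0.127, y = 0.056
  ethylbenzene: x = 0.244, y = 0.071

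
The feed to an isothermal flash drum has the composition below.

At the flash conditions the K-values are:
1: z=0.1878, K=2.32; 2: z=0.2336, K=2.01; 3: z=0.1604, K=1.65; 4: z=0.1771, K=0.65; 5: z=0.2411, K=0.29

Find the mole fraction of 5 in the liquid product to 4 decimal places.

x_5 = 0.4068

Let ψ = V/F and solve Σ zᵢ(Kᵢ−1)/(1+ψ(Kᵢ−1)) = 0.
g(0) = ΣzᵢKᵢ − 1 = 0.3549 and g(1) = 1 − Σzᵢ/Kᵢ = -0.3982, so a root lies in (0, 1).
Newton iteration, ψ⁰ = 0.5:
  ψ = 0.5000: g = 0.04426, g' = -0.5866 → ψ = 0.5755
  ψ = 0.5755: g = -0.00108, g' = -0.6184 → ψ = 0.5737
Converged at ψ = 0.5737.
Compositions from xᵢ = zᵢ/(1+ψ(Kᵢ−1)), yᵢ = Kᵢxᵢ:
  1: x = 0.1069, y = 0.2479
  2: x = 0.1479, y = 0.2973
  3: x = 0.1168, y = 0.1928
  4: x = 0.2216, y = 0.1440
  5: x = 0.4068, y = 0.1180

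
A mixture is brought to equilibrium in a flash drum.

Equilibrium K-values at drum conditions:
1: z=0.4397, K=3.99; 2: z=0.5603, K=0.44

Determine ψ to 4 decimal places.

Let ψ = V/F and solve Σ zᵢ(Kᵢ−1)/(1+ψ(Kᵢ−1)) = 0.
Check two-phase: ΣzᵢKᵢ = 2.0009 > 1 and Σzᵢ/Kᵢ = 1.3836 > 1, so g(0) = 1.0009 > 0 and g(1) = -0.3836 < 0.
Binary case is linear: z₁(K₁−1)(1+ψ(K₂−1)) + z₂(K₂−1)(1+ψ(K₁−1)) = 0
⇒ ψ = [z₁(K₁−1)+z₂(K₂−1)] / [−(K₁−1)(K₂−1)] = 1.00093/1.67440 = 0.5978

ψ = 0.5978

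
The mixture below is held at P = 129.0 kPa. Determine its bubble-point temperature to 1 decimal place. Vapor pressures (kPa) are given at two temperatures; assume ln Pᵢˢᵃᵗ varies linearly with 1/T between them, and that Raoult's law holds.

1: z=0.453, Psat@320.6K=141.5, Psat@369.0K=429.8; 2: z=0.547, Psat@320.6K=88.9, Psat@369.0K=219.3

T = 326.2 K

Bubble-point temperature: ΣzᵢPᵢˢᵃᵗ(T) = P. Interpolate ln Pᵢˢᵃᵗ = aᵢ + bᵢ/T.
  T = 320.6 K: ΣzᵢPᵢˢᵃᵗ = 112.73 kPa
  T = 369.0 K: ΣzᵢPᵢˢᵃᵗ = 314.66 kPa
  T = 344.8 K: ΣzᵢPᵢˢᵃᵗ = 194.99 kPa
  T = 332.7 K: ΣzᵢPᵢˢᵃᵗ = 149.69 kPa
  T = 326.6 K: ΣzᵢPᵢˢᵃᵗ = 130.08 kPa
  T = 323.6 K: ΣzᵢPᵢˢᵃᵗ = 121.17 kPa
  T = 325.1 K: ΣzᵢPᵢˢᵃᵗ = 125.56 kPa
Interpolating between 325.1 K and 326.6 K gives T ≈ 326.2 K.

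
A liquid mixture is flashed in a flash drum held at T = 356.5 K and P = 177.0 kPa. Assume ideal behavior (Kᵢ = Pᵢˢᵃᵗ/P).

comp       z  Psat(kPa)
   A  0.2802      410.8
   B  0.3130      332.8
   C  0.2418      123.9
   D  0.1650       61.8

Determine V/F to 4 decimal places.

Raoult's law: Kᵢ = Pᵢˢᵃᵗ/P = Pᵢˢᵃᵗ/177.0.
  K_A = 410.8/177.0 = 2.320904, K_B = 332.8/177.0 = 1.880226, K_C = 123.9/177.0 = 0.700000, K_D = 61.8/177.0 = 0.349153
Rachford–Rice: g(V/F) = Σ zᵢ(Kᵢ−1)/(1+V/F(Kᵢ−1)) = 0.
Feasibility: ΣzᵢKᵢ = 1.4657, Σzᵢ/Kᵢ = 1.1052 — both > 1, two phases present.
Iterate (Newton) starting at V/F = 0.36:
  V/F = 0.3600: g = 0.23848, g' = -0.5110 → V/F = 0.8267
  V/F = 0.8267: g = 0.00744, g' = -0.5590 → V/F = 0.8400
  V/F = 0.8400: g = -0.00007, g' = -0.5691 → V/F = 0.8399
Converged at V/F = 0.8399.

V/F = 0.8399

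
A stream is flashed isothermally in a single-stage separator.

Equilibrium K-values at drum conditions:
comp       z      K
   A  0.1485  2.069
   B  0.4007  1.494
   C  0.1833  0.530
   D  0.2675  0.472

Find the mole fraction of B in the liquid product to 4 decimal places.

Rachford–Rice: g(ψ) = Σ zᵢ(Kᵢ−1)/(1+ψ(Kᵢ−1)) = 0.
g(0) = ΣzᵢKᵢ − 1 = 0.1293 and g(1) = 1 − Σzᵢ/Kᵢ = -0.2526, so a root lies in (0, 1).
Newton–Raphson from ψ = 0.5:
  ψ = 0.5000: g = -0.04233, g' = -0.3418 → ψ = 0.3762
  ψ = 0.3762: g = -0.00075, g' = -0.3317 → ψ = 0.3739
Converged at ψ = 0.3739.
Compositions from xᵢ = zᵢ/(1+ψ(Kᵢ−1)), yᵢ = Kᵢxᵢ:
  A: x = 0.1061, y = 0.2195
  B: x = 0.3382, y = 0.5053
  C: x = 0.2224, y = 0.1179
  D: x = 0.3333, y = 0.1573

x_B = 0.3382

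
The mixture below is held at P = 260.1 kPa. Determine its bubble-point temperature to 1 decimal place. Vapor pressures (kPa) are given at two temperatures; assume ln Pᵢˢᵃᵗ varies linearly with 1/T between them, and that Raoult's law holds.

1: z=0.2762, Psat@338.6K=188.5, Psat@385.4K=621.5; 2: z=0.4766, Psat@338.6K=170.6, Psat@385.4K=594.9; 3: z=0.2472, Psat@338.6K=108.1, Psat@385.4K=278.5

T = 356.4 K

Bubble-point temperature: ΣzᵢPᵢˢᵃᵗ(T) = P. Interpolate ln Pᵢˢᵃᵗ = aᵢ + bᵢ/T.
  T = 338.6 K: ΣzᵢPᵢˢᵃᵗ = 160.09 kPa
  T = 385.4 K: ΣzᵢPᵢˢᵃᵗ = 524.03 kPa
  T = 362.0 K: ΣzᵢPᵢˢᵃᵗ = 300.56 kPa
  T = 350.3 K: ΣzᵢPᵢˢᵃᵗ = 221.59 kPa
  T = 356.1 K: ΣzᵢPᵢˢᵃᵗ = 258.36 kPa
  T = 359.1 K: ΣzᵢPᵢˢᵃᵗ = 279.19 kPa
  T = 357.6 K: ΣzᵢPᵢˢᵃᵗ = 268.62 kPa
Interpolating between 356.1 K and 357.6 K gives T ≈ 356.4 K.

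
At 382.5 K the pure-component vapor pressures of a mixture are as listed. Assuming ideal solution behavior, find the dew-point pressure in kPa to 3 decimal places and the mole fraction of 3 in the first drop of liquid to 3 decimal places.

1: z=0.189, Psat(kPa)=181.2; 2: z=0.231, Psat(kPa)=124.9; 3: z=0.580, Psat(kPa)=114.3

Pdew = 125.519 kPa, x_3 = 0.637

At the dew point ψ → 1, so Σzᵢ/Kᵢ = 1 with Kᵢ = Pᵢˢᵃᵗ/P ⇒ 1/P = Σzᵢ/Pᵢˢᵃᵗ.
1/P = 0.189/181.2 + 0.231/124.9 + 0.580/114.3 = 0.007967 ⇒ P = 125.519 kPa
xᵢ = zᵢP/Pᵢˢᵃᵗ ⇒ x_3 = 0.580·125.519/114.3 = 0.637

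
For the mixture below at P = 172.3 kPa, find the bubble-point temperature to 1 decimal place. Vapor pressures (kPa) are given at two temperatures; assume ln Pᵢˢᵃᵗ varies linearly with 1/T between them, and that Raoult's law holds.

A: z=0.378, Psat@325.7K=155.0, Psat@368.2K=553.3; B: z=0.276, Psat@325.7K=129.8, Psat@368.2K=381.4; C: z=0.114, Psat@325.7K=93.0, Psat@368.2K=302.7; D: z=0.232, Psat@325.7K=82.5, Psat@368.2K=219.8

T = 336.6 K

Bubble-point temperature: ΣzᵢPᵢˢᵃᵗ(T) = P. Interpolate ln Pᵢˢᵃᵗ = aᵢ + bᵢ/T.
  T = 325.7 K: ΣzᵢPᵢˢᵃᵗ = 124.16 kPa
  T = 368.2 K: ΣzᵢPᵢˢᵃᵗ = 399.92 kPa
  T = 346.9 K: ΣzᵢPᵢˢᵃᵗ = 230.28 kPa
  T = 336.3 K: ΣzᵢPᵢˢᵃᵗ = 170.66 kPa
  T = 341.6 K: ΣzᵢPᵢˢᵃᵗ = 198.68 kPa
  T = 339.0 K: ΣzᵢPᵢˢᵃᵗ = 184.51 kPa
Interpolating between 336.3 K and 339.0 K gives T ≈ 336.6 K.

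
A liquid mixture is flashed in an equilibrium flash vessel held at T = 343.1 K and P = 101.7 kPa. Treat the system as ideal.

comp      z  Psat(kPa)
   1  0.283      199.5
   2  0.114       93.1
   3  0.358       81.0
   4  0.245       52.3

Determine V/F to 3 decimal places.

V/F = 0.240

Raoult's law: Kᵢ = Pᵢˢᵃᵗ/P = Pᵢˢᵃᵗ/101.7.
  K_1 = 199.5/101.7 = 1.96165, K_2 = 93.1/101.7 = 0.91544, K_3 = 81.0/101.7 = 0.79646, K_4 = 52.3/101.7 = 0.51426
Material balance + equilibrium reduce to Σ zᵢ(Kᵢ−1)/(1+V/F(Kᵢ−1)) = 0.
g(0) = ΣzᵢKᵢ − 1 = 0.071 and g(1) = 1 − Σzᵢ/Kᵢ = -0.195, so a root lies in (0, 1).
Newton iteration, V/F⁰ = 0.42:
  V/F = 0.420: g = -0.0453, g' = -0.243 → V/F = 0.233
  V/F = 0.233: g = 0.0018, g' = -0.265 → V/F = 0.240
Converged at V/F = 0.240.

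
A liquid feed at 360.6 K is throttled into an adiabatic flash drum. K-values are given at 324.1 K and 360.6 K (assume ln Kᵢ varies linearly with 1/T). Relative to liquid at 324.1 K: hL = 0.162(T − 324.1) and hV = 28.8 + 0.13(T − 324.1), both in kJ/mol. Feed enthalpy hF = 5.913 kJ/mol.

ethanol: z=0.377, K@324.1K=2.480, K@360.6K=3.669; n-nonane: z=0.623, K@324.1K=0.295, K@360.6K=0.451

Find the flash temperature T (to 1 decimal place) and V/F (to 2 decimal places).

T = 329.8 K, V/F = 0.17

Adiabatic flash: solve Rachford–Rice at each trial T, then check hF = ψ·hV(T) + (1−ψ)·hL(T).
  T = 324.1 K: K = (2.480, 0.295), RR gives ψ = 0.114, H_out = 3.278 kJ/mol
  T = 360.6 K: K = (3.669, 0.451), RR gives ψ = 0.453, H_out = 18.438 kJ/mol
  T = 342.4 K: K = (3.050, 0.369), RR gives ψ = 0.294, H_out = 11.249 kJ/mol
  T = 333.2 K: K = (2.756, 0.331), RR gives ψ = 0.209, H_out = 7.423 kJ/mol
  T = 328.6 K: K = (2.615, 0.312), RR gives ψ = 0.163, H_out = 5.387 kJ/mol
  T = 330.9 K: K = (2.685, 0.322), RR gives ψ = 0.186, H_out = 6.418 kJ/mol
Linear interpolation between T = 328.6 (H_out = 5.387) and T = 330.9 (H_out = 6.418) on hF = 5.913 gives T ≈ 329.8 K, at which ψ = 0.17.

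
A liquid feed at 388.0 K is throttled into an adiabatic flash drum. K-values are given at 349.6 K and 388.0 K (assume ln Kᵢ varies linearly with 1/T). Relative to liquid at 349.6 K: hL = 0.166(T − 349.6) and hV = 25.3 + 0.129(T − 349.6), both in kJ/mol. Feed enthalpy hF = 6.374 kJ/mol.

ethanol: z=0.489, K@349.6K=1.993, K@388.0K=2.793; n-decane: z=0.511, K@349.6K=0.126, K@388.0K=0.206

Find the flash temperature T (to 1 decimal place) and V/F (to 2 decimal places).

T = 362.8 K, V/F = 0.17

Adiabatic flash: solve Rachford–Rice at each trial T, then check hF = ψ·hV(T) + (1−ψ)·hL(T).
  T = 349.6 K: K = (1.993, 0.126), RR gives ψ = 0.045, H_out = 1.136 kJ/mol
  T = 388.0 K: K = (2.793, 0.206), RR gives ψ = 0.331, H_out = 14.275 kJ/mol
  T = 368.8 K: K = (2.380, 0.163), RR gives ψ = 0.214, H_out = 8.452 kJ/mol
  T = 359.2 K: K = (2.183, 0.144), RR gives ψ = 0.139, H_out = 5.068 kJ/mol
  T = 364.0 K: K = (2.281, 0.153), RR gives ψ = 0.179, H_out = 6.814 kJ/mol
  T = 361.6 K: K = (2.232, 0.149), RR gives ψ = 0.159, H_out = 5.956 kJ/mol
Linear interpolation between T = 361.6 (H_out = 5.956) and T = 364.0 (H_out = 6.814) on hF = 6.374 gives T ≈ 362.8 K, at which ψ = 0.17.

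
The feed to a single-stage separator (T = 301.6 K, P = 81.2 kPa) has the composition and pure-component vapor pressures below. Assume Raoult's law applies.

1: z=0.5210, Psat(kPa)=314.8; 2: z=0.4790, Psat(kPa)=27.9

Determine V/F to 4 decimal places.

V/F = 0.6272

Raoult's law: Kᵢ = Pᵢˢᵃᵗ/P = Pᵢˢᵃᵗ/81.2.
  K_1 = 314.8/81.2 = 3.876847, K_2 = 27.9/81.2 = 0.343596
Material balance + equilibrium reduce to Σ zᵢ(Kᵢ−1)/(1+V/F(Kᵢ−1)) = 0.
Feasibility: ΣzᵢKᵢ = 2.1844, Σzᵢ/Kᵢ = 1.5285 — both > 1, two phases present.
Newton–Raphson from V/F = 0.5:
  V/F = 0.5000: g = 0.14665, g' = -1.1825 → V/F = 0.6240
  V/F = 0.6240: g = 0.00366, g' = -1.1440 → V/F = 0.6272
Converged at V/F = 0.6272.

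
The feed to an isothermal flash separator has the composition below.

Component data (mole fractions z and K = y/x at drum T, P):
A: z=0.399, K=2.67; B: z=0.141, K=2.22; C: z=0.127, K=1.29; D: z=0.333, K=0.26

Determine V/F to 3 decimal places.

V/F = 0.621

Rachford–Rice: g(V/F) = Σ zᵢ(Kᵢ−1)/(1+V/F(Kᵢ−1)) = 0.
Feasibility: ΣzᵢKᵢ = 1.629, Σzᵢ/Kᵢ = 1.592 — both > 1, two phases present.
Iterate (Newton) starting at V/F = 0.5:
  V/F = 0.500: g = 0.1110, g' = -0.879 → V/F = 0.626
  V/F = 0.626: g = -0.0049, g' = -0.974 → V/F = 0.621
Converged at V/F = 0.621.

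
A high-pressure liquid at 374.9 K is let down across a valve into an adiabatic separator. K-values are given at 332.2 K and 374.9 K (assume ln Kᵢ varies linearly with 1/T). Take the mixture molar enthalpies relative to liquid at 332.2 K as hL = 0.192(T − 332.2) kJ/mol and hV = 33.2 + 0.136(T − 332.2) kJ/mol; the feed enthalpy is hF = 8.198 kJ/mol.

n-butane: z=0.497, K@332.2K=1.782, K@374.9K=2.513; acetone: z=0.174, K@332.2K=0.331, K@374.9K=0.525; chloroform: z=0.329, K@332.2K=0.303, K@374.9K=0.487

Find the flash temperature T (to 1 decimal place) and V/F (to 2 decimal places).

Adiabatic flash: solve Rachford–Rice at each trial T, then check hF = ψ·hV(T) + (1−ψ)·hL(T).
  T = 332.2 K: K = (1.782, 0.331, 0.303), RR gives ψ = 0.080, H_out = 2.652 kJ/mol
  T = 374.9 K: K = (2.513, 0.525, 0.487), RR gives ψ = 0.661, H_out = 28.569 kJ/mol
  T = 353.5 K: K = (2.137, 0.422, 0.389), RR gives ψ = 0.387, H_out = 16.481 kJ/mol
  T = 342.9 K: K = (1.958, 0.376, 0.345), RR gives ψ = 0.246, H_out = 10.079 kJ/mol
  T = 337.5 K: K = (1.868, 0.353, 0.323), RR gives ψ = 0.167, H_out = 6.499 kJ/mol
  T = 340.2 K: K = (1.913, 0.364, 0.334), RR gives ψ = 0.207, H_out = 8.325 kJ/mol
  T = 338.9 K: K = (1.892, 0.359, 0.329), RR gives ψ = 0.188, H_out = 7.456 kJ/mol
Linear interpolation between T = 338.9 (H_out = 7.456) and T = 340.2 (H_out = 8.325) on hF = 8.198 gives T ≈ 340.0 K, at which ψ = 0.20.

T = 340.0 K, V/F = 0.20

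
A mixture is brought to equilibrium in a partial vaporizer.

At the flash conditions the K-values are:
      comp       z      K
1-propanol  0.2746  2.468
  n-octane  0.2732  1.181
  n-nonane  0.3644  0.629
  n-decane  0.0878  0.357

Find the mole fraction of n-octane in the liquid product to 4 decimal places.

x_n-octane = 0.2472

Let ψ = V/F and solve Σ zᵢ(Kᵢ−1)/(1+ψ(Kᵢ−1)) = 0.
Feasibility: ΣzᵢKᵢ = 1.2609, Σzᵢ/Kᵢ = 1.1679 — both > 1, two phases present.
Newton–Raphson from ψ = 0.63:
  ψ = 0.6300: g = -0.01751, g' = -0.3549 → ψ = 0.5807
  ψ = 0.5807: g = -0.00004, g' = -0.3537 → ψ = 0.5805
Converged at ψ = 0.5805.
Compositions from xᵢ = zᵢ/(1+ψ(Kᵢ−1)), yᵢ = Kᵢxᵢ:
  1-propanol: x = 0.1483, y = 0.3659
  n-octane: x = 0.2472, y = 0.2920
  n-nonane: x = 0.4644, y = 0.2921
  n-decane: x = 0.1401, y = 0.0500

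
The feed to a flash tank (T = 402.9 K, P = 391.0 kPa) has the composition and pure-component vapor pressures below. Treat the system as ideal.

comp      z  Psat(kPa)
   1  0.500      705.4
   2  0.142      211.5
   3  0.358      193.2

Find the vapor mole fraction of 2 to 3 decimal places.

Raoult's law: Kᵢ = Pᵢˢᵃᵗ/P = Pᵢˢᵃᵗ/391.0.
  K_1 = 705.4/391.0 = 1.80409, K_2 = 211.5/391.0 = 0.54092, K_3 = 193.2/391.0 = 0.49412
Rachford–Rice: g(V/F) = Σ zᵢ(Kᵢ−1)/(1+V/F(Kᵢ−1)) = 0.
Feasibility: ΣzᵢKᵢ = 1.156, Σzᵢ/Kᵢ = 1.264 — both > 1, two phases present.
Newton–Raphson from V/F = 0.5:
  V/F = 0.500: g = -0.0403, g' = -0.379 → V/F = 0.394
  V/F = 0.394: g = -0.0004, g' = -0.374 → V/F = 0.393
Converged at V/F = 0.393.
Compositions from xᵢ = zᵢ/(1+V/F(Kᵢ−1)), yᵢ = Kᵢxᵢ:
  1: x = 0.380, y = 0.686
  2: x = 0.173, y = 0.094
  3: x = 0.447, y = 0.221

y_2 = 0.094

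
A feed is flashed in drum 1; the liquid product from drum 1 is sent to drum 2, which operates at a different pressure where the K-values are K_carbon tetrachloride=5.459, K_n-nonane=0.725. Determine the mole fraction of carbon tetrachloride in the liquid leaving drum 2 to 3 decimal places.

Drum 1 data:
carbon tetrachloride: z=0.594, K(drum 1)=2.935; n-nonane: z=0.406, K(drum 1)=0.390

Drum 1:
Newton–Raphson from ψ₁ = 0.5:
  ψ₁ = 0.500: g = 0.2278, g' = -0.887 → ψ₁ = 0.757
  ψ₁ = 0.757: g = 0.0064, g' = -0.887 → ψ₁ = 0.764
Converged at ψ₁ = 0.764.
Drum-1 compositions:
  carbon tetrachloride: x = 0.240, y = 0.703
  n-nonane: x = 0.760, y = 0.297
Drum-2 feed = drum-1 liquid: z₂ = (0.2397, 0.7603).
Drum 2:
Let ψ₂ = V/F and solve Σ zᵢ(Kᵢ−1)/(1+ψ₂(Kᵢ−1)) = 0.
g(0) = ΣzᵢKᵢ − 1 = 0.860 and g(1) = 1 − Σzᵢ/Kᵢ = -0.093, so a root lies in (0, 1).
Binary case is linear: z₁(K₁−1)(1+ψ₂(K₂−1)) + z₂(K₂−1)(1+ψ₂(K₁−1)) = 0
⇒ ψ₂ = [z₁(K₁−1)+z₂(K₂−1)] / [−(K₁−1)(K₂−1)] = 0.8597/1.2262 = 0.701
  carbon tetrachloride: x = 0.058, y = 0.317
  n-nonane: x = 0.942, y = 0.683

x_carbon tetrachloride (drum 2) = 0.058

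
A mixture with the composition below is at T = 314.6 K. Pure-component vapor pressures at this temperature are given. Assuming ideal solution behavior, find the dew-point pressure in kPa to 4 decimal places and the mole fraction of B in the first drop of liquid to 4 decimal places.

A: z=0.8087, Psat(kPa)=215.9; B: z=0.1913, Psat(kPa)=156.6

Pdew = 201.3166 kPa, x_B = 0.2459

At the dew point ψ → 1, so Σzᵢ/Kᵢ = 1 with Kᵢ = Pᵢˢᵃᵗ/P ⇒ 1/P = Σzᵢ/Pᵢˢᵃᵗ.
1/P = 0.8087/215.9 + 0.1913/156.6 = 0.0049673 ⇒ P = 201.3166 kPa
xᵢ = zᵢP/Pᵢˢᵃᵗ ⇒ x_B = 0.1913·201.3166/156.6 = 0.2459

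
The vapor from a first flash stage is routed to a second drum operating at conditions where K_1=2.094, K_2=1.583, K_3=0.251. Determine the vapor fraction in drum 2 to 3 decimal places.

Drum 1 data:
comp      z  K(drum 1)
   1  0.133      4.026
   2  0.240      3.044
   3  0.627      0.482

V/F (drum 2) = 0.288

Drum 1:
Let ψ₁ = V/F and solve Σ zᵢ(Kᵢ−1)/(1+ψ₁(Kᵢ−1)) = 0.
Check two-phase: ΣzᵢKᵢ = 1.568 > 1 and Σzᵢ/Kᵢ = 1.413 > 1, so g(0) = 0.568 > 0 and g(1) = -0.413 < 0.
Iterate (Newton) starting at ψ₁ = 0.5:
  ψ₁ = 0.500: g = -0.0355, g' = -0.744 → ψ₁ = 0.452
  ψ₁ = 0.452: g = 0.0007, g' = -0.775 → ψ₁ = 0.453
Converged at ψ₁ = 0.453.
Drum-1 compositions:
  1: x = 0.056, y = 0.226
  2: x = 0.125, y = 0.379
  3: x = 0.819, y = 0.395
Drum-2 feed = drum-1 vapor: z₂ = (0.2258, 0.3793, 0.3949).
Drum 2:
Let ψ₂ = V/F and solve Σ zᵢ(Kᵢ−1)/(1+ψ₂(Kᵢ−1)) = 0.
Check two-phase: ΣzᵢKᵢ = 1.172 > 1 and Σzᵢ/Kᵢ = 1.921 > 1, so g(0) = 0.172 > 0 and g(1) = -0.921 < 0.
Newton iteration, ψ₂⁰ = 0.52:
  ψ₂ = 0.520: g = -0.1573, g' = -0.780 → ψ₂ = 0.318
  ψ₂ = 0.318: g = -0.0186, g' = -0.622 → ψ₂ = 0.288
Converged at ψ₂ = 0.288.
  1: x = 0.172, y = 0.360
  2: x = 0.325, y = 0.514
  3: x = 0.504, y = 0.126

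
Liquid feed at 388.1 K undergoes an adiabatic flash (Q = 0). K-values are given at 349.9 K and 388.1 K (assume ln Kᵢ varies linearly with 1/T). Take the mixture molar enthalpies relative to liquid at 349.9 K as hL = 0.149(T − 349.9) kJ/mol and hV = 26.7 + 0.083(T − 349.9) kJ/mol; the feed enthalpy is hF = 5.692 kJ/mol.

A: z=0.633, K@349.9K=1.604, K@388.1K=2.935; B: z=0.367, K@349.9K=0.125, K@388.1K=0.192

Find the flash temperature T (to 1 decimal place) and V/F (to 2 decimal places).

Adiabatic flash: solve Rachford–Rice at each trial T, then check hF = ψ·hV(T) + (1−ψ)·hL(T).
  T = 349.9 K: K = (1.604, 0.125), RR gives ψ = 0.116, H_out = 3.092 kJ/mol
  T = 388.1 K: K = (2.935, 0.192), RR gives ψ = 0.594, H_out = 20.048 kJ/mol
  T = 369.0 K: K = (2.204, 0.157), RR gives ψ = 0.446, H_out = 14.185 kJ/mol
  T = 359.4 K: K = (1.887, 0.140), RR gives ψ = 0.322, H_out = 9.819 kJ/mol
  T = 354.6 K: K = (1.740, 0.132), RR gives ψ = 0.234, H_out = 6.867 kJ/mol
  T = 352.2 K: K = (1.670, 0.129), RR gives ψ = 0.178, H_out = 5.077 kJ/mol
Linear interpolation between T = 352.2 (H_out = 5.077) and T = 354.6 (H_out = 6.867) on hF = 5.692 gives T ≈ 353.0 K, at which ψ = 0.20.

T = 353.0 K, V/F = 0.20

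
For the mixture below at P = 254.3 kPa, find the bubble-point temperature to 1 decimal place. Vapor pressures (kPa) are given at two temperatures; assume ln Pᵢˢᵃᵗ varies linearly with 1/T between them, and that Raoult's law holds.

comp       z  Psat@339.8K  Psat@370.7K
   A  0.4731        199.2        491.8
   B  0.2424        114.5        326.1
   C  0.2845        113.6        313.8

Bubble-point temperature: ΣzᵢPᵢˢᵃᵗ(T) = P. Interpolate ln Pᵢˢᵃᵗ = aᵢ + bᵢ/T.
  T = 339.8 K: ΣzᵢPᵢˢᵃᵗ = 154.32 kPa
  T = 370.7 K: ΣzᵢPᵢˢᵃᵗ = 400.99 kPa
  T = 355.2 K: ΣzᵢPᵢˢᵃᵗ = 253.46 kPa
  T = 362.9 K: ΣzᵢPᵢˢᵃᵗ = 319.86 kPa
  T = 359.0 K: ΣzᵢPᵢˢᵃᵗ = 284.65 kPa
  T = 357.1 K: ΣzᵢPᵢˢᵃᵗ = 268.68 kPa
Interpolating between 355.2 K and 357.1 K gives T ≈ 355.3 K.

T = 355.3 K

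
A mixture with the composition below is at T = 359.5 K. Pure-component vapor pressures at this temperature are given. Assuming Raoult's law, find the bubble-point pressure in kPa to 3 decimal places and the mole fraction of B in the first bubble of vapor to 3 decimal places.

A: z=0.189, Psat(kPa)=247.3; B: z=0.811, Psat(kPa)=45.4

Pbub = 83.559 kPa, y_B = 0.441

At the bubble point ψ → 0, so ΣzᵢKᵢ = 1 with Kᵢ = Pᵢˢᵃᵗ/P ⇒ P = ΣzᵢPᵢˢᵃᵗ.
P = 0.189·247.3 + 0.811·45.4 = 83.559 kPa
yᵢ = zᵢPᵢˢᵃᵗ/P ⇒ y_B = 0.811·45.4/83.559 = 0.441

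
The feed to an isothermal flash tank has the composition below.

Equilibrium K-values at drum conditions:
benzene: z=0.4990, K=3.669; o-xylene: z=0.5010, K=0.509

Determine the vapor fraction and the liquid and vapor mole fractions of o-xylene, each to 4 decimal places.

Material balance + equilibrium reduce to Σ zᵢ(Kᵢ−1)/(1+ψ(Kᵢ−1)) = 0.
Feasibility: ΣzᵢKᵢ = 2.0858, Σzᵢ/Kᵢ = 1.1203 — both > 1, two phases present.
Binary case is linear: z₁(K₁−1)(1+ψ(K₂−1)) + z₂(K₂−1)(1+ψ(K₁−1)) = 0
⇒ ψ = [z₁(K₁−1)+z₂(K₂−1)] / [−(K₁−1)(K₂−1)] = 1.08584/1.31048 = 0.8286
Compositions from xᵢ = zᵢ/(1+ψ(Kᵢ−1)), yᵢ = Kᵢxᵢ:
  benzene: x = 0.1554, y = 0.5701
  o-xylene: x = 0.8446, y = 0.4299

ψ = 0.8286, x_o-xylene = 0.8446, y_o-xylene = 0.4299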